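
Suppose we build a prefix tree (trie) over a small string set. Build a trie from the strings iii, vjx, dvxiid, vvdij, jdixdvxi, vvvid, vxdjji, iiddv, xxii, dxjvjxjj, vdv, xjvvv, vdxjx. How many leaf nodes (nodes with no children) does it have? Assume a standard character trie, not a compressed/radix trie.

13

Leaves are exactly the stored words that no other stored word extends.
Those words: "dvxiid", "dxjvjxjj", "iiddv", "iii", "jdixdvxi", "vdv", "vdxjx", "vjx", "vvdij", "vvvid", "vxdjji", "xjvvv", "xxii"
Leaf count: 13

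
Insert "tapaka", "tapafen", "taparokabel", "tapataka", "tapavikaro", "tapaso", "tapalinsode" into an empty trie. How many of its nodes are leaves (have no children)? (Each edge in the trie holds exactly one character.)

A leaf is a node with no children — equivalently, the end of a word that is not a proper prefix of any other stored word.
Those words: "tapafen", "tapaka", "tapalinsode", "taparokabel", "tapaso", "tapataka", "tapavikaro"
Leaf count: 7

7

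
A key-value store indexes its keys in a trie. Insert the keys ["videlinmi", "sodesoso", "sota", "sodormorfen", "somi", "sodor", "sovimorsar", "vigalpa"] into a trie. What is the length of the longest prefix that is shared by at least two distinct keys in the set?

5

Look for the deepest trie node that still has at least two words in its subtree.
e.g. "sodor" and "sodormorfen" share the prefix "sodor" of length 5; no pair shares a longer one.
Longest shared-prefix length: 5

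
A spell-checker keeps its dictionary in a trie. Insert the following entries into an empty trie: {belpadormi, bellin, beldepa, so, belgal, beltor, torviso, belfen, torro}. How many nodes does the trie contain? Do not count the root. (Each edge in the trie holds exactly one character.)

37

For each word, the new-node count is its length minus the longest prefix already in the trie:
  "belpadormi" → 10 new (b, e, l, p, a, d, o, r, m, i)
  "bellin" → prefix "bel" already present; 3 new (l, i, n)
  "beldepa" → prefix "bel" already present; 4 new (d, e, p, a)
  "so" → 2 new (s, o)
  "belgal" → prefix "bel" already present; 3 new (g, a, l)
  "beltor" → prefix "bel" already present; 3 new (t, o, r)
  "torviso" → 7 new (t, o, r, v, i, s, o)
  "belfen" → prefix "bel" already present; 3 new (f, e, n)
  "torro" → prefix "tor" already present; 2 new (r, o)
Total nodes = 10 + 3 + 4 + 2 + 3 + 3 + 7 + 3 + 2 = 37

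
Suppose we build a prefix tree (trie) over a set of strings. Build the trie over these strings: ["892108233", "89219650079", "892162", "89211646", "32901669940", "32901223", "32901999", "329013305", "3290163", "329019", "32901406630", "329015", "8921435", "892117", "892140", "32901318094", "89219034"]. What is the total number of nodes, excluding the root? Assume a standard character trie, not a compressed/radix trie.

64

Count nodes per top-level branch (shared prefixes stored once):
  '3'-branch (32901223, 32901318094, 329013305, 32901406630, 329015, 3290163, 32901669940, 329019, 32901999): 34 nodes
  '8'-branch (892108233, 89211646, 892117, 892140, 8921435, 892162, 89219034, 89219650079): 30 nodes
Sum: 64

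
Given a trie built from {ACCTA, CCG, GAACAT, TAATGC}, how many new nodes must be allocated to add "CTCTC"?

"C" is already a path in the trie; the remaining "TCTC" must be added.
Each of the 4 remaining characters creates one node.

4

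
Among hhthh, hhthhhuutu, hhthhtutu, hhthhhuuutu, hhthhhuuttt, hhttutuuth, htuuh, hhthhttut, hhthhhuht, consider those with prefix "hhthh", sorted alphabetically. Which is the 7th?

Filter for "hhthh…" and sort: "hhthh", "hhthhhuht", "hhthhhuuttt", "hhthhhuutu", "hhthhhuuutu", "hhthhttut", "hhthhtutu"
The 7th is hhthhtutu.

hhthhtutu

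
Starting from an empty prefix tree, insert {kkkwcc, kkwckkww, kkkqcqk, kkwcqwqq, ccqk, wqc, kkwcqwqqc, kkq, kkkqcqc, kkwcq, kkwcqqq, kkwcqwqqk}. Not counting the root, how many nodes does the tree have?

Count nodes per top-level branch (shared prefixes stored once):
  'c'-branch (ccqk): 4 nodes
  'k'-branch (kkkqcqc, kkkqcqk, kkkwcc, kkq, kkwckkww, kkwcq, kkwcqqq, kkwcqwqq, kkwcqwqqc, kkwcqwqqk): 26 nodes
  'w'-branch (wqc): 3 nodes
Sum: 33

33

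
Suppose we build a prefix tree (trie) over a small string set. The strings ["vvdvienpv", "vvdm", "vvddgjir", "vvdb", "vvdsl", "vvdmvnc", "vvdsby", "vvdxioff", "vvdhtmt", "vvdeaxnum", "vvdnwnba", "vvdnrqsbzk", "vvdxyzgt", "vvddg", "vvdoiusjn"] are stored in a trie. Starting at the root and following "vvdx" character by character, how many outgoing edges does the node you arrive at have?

Follow the path "vvdx" to its node, then look at its outgoing edges.
Distinct next characters after "vvdx": i, y.
That node has 2 child edges.

2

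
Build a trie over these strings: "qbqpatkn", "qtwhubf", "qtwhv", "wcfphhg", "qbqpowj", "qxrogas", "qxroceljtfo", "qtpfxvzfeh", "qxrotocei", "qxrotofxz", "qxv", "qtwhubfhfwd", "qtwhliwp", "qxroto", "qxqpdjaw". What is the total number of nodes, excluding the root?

Trace insertions, counting only characters that open a new branch:
  "qbqpatkn" → 8 new (q, b, q, p, a, t, k, n)
  "qtwhubf" → prefix "q" already present; 6 new (t, w, h, u, b, f)
  "qtwhv" → prefix "qtwh" already present; 1 new (v)
  "wcfphhg" → 7 new (w, c, f, p, h, h, g)
  "qbqpowj" → prefix "qbqp" already present; 3 new (o, w, j)
  "qxrogas" → prefix "q" already present; 6 new (x, r, o, g, a, s)
  "qxroceljtfo" → prefix "qxro" already present; 7 new (c, e, l, j, t, f, o)
  "qtpfxvzfeh" → prefix "qt" already present; 8 new (p, f, x, v, z, f, e, h)
  "qxrotocei" → prefix "qxro" already present; 5 new (t, o, c, e, i)
  "qxrotofxz" → prefix "qxroto" already present; 3 new (f, x, z)
  "qxv" → prefix "qx" already present; 1 new (v)
  "qtwhubfhfwd" → prefix "qtwhubf" already present; 4 new (h, f, w, d)
  "qtwhliwp" → prefix "qtwh" already present; 4 new (l, i, w, p)
  "qxroto" → prefix "qxroto" already present; 0 new (none)
  "qxqpdjaw" → prefix "qx" already present; 6 new (q, p, d, j, a, w)
Total nodes = 8 + 6 + 1 + 7 + 3 + 6 + 7 + 8 + 5 + 3 + 1 + 4 + 4 + 0 + 6 = 69

69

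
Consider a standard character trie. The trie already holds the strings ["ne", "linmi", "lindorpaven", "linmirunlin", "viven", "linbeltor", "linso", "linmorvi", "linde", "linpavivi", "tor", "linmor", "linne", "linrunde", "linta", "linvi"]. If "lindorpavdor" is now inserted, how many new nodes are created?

3

"lindorpav" is already a path in the trie; the remaining "dor" must be added.
Each of the 3 remaining characters creates one node.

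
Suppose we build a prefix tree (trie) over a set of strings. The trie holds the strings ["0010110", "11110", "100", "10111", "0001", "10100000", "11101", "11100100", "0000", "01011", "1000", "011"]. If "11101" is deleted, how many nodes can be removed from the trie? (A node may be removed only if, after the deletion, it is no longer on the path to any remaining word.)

1

A node on "11101"'s path can go only if nothing else ends at it or branches off below it.
The suffix "1" (1 node) is used only by "11101"; the node for "1110" still has the child "0", so pruning stops there.
Nodes removed: 1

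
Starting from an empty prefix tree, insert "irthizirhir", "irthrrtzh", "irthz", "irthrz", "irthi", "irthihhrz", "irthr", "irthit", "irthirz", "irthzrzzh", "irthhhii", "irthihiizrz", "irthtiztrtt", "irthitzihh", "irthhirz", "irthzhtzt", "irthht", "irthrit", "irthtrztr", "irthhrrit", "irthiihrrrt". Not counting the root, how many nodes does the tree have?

73

For each word, the new-node count is its length minus the longest prefix already in the trie:
  "irthizirhir" → 11 new (i, r, t, h, i, z, i, r, h, i, r)
  "irthrrtzh" → prefix "irth" already present; 5 new (r, r, t, z, h)
  "irthz" → prefix "irth" already present; 1 new (z)
  "irthrz" → prefix "irthr" already present; 1 new (z)
  "irthi" → prefix "irthi" already present; 0 new (none)
  "irthihhrz" → prefix "irthi" already present; 4 new (h, h, r, z)
  "irthr" → prefix "irthr" already present; 0 new (none)
  "irthit" → prefix "irthi" already present; 1 new (t)
  "irthirz" → prefix "irthi" already present; 2 new (r, z)
  "irthzrzzh" → prefix "irthz" already present; 4 new (r, z, z, h)
  "irthhhii" → prefix "irth" already present; 4 new (h, h, i, i)
  "irthihiizrz" → prefix "irthih" already present; 5 new (i, i, z, r, z)
  "irthtiztrtt" → prefix "irth" already present; 7 new (t, i, z, t, r, t, t)
  "irthitzihh" → prefix "irthit" already present; 4 new (z, i, h, h)
  "irthhirz" → prefix "irthh" already present; 3 new (i, r, z)
  "irthzhtzt" → prefix "irthz" already present; 4 new (h, t, z, t)
  "irthht" → prefix "irthh" already present; 1 new (t)
  "irthrit" → prefix "irthr" already present; 2 new (i, t)
  "irthtrztr" → prefix "irtht" already present; 4 new (r, z, t, r)
  "irthhrrit" → prefix "irthh" already present; 4 new (r, r, i, t)
  "irthiihrrrt" → prefix "irthi" already present; 6 new (i, h, r, r, r, t)
Total nodes = 11 + 5 + 1 + 1 + 0 + 4 + 0 + 1 + 2 + 4 + 4 + 5 + 7 + 4 + 3 + 4 + 1 + 2 + 4 + 4 + 6 = 73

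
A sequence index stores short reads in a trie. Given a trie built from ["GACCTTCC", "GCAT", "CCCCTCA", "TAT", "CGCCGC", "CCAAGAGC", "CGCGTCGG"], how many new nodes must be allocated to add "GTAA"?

3

"G" is already a path in the trie; the remaining "TAA" must be added.
New nodes needed: |"GTAA"| − 1 = 4 − 1 = 3.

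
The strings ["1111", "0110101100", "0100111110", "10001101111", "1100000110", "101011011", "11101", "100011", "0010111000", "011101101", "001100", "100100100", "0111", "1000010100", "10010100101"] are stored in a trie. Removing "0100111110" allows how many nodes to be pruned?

8

After clearing the end-marker at "0100111110", prune upward until reaching a node still needed by another word.
The suffix "00111110" (8 nodes) is used only by "0100111110"; the node for "01" still has the child "1", so pruning stops there.
Nodes removed: 8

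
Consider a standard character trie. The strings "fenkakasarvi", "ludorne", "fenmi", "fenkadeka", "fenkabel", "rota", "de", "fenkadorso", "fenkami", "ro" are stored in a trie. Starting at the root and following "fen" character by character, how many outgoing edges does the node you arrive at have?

The children of the "fen" node are the distinct next characters among strings starting with "fen".
Distinct next characters after "fen": k, m.
That node has 2 child edges.

2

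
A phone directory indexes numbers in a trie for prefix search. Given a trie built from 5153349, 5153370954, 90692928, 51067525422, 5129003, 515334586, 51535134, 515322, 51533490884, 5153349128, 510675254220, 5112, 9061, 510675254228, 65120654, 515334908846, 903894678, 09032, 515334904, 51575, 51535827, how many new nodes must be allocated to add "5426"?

3

Walking "5426" from the root, the first 1 characters ("5") follow existing edges; "4" is the first miss.
So 4 − 1 = 3 new nodes.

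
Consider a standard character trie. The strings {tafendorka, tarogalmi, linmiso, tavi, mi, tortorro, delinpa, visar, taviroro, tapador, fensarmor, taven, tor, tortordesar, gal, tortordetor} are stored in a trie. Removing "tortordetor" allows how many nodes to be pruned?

After clearing the end-marker at "tortordetor", prune upward until reaching a node still needed by another word.
The suffix "tor" (3 nodes) is used only by "tortordetor"; the node for "tortorde" still has the child "s", so pruning stops there.
Nodes removed: 3

3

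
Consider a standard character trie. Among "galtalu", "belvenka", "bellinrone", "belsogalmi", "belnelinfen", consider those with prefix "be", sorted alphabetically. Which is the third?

Words with prefix "be", in lexicographic order: "bellinrone", "belnelinfen", "belsogalmi", "belvenka"
The 3rd is belsogalmi.

belsogalmi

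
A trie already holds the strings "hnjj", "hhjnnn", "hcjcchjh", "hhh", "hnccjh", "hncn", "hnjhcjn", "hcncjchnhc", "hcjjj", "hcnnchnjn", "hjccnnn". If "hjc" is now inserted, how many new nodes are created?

Every character of "hjc" already lies on an existing path (it is a prefix of some stored word).
No new nodes are needed: 0.

0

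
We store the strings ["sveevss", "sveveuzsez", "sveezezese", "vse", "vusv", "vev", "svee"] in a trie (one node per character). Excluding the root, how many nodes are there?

Trace insertions, counting only characters that open a new branch:
  "sveevss" → 7 new (s, v, e, e, v, s, s)
  "sveveuzsez" → prefix "sve" already present; 7 new (v, e, u, z, s, e, z)
  "sveezezese" → prefix "svee" already present; 6 new (z, e, z, e, s, e)
  "vse" → 3 new (v, s, e)
  "vusv" → prefix "v" already present; 3 new (u, s, v)
  "vev" → prefix "v" already present; 2 new (e, v)
  "svee" → prefix "svee" already present; 0 new (none)
Total nodes = 7 + 7 + 6 + 3 + 3 + 2 + 0 = 28

28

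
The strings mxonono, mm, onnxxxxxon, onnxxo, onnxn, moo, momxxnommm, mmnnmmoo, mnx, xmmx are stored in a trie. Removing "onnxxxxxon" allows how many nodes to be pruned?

5

Walk "onnxxxxxon" from the leaf back toward the root, removing each node that no remaining word uses.
The suffix "xxxon" (5 nodes) is used only by "onnxxxxxon"; the node for "onnxx" still has the child "o", so pruning stops there.
Nodes removed: 5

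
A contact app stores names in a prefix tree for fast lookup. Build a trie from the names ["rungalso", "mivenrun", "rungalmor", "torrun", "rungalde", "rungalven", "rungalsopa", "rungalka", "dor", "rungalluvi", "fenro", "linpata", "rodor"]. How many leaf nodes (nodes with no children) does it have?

Leaves are exactly the stored words that no other stored word extends.
Those words: "dor", "fenro", "linpata", "mivenrun", "rodor", "rungalde", "rungalka", "rungalluvi", "rungalmor", "rungalsopa", "rungalven", "torrun"
Leaf count: 12

12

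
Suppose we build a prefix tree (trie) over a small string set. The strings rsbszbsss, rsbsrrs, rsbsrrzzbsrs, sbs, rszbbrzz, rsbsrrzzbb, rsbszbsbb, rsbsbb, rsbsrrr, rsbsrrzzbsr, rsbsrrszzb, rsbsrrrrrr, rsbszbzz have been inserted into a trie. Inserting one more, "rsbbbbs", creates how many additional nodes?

4

Walking "rsbbbbs" from the root, the first 3 characters ("rsb") follow existing edges; "b" is the first miss.
New nodes needed: |"rsbbbbs"| − 3 = 7 − 3 = 4.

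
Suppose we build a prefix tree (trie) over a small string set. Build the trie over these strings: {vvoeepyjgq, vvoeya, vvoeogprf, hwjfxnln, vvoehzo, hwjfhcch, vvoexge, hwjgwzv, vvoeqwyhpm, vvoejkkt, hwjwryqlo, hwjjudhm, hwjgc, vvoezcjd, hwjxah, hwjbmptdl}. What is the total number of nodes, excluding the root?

74

Trace insertions, counting only characters that open a new branch:
  "vvoeepyjgq" → 10 new (v, v, o, e, e, p, y, j, g, q)
  "vvoeya" → prefix "vvoe" already present; 2 new (y, a)
  "vvoeogprf" → prefix "vvoe" already present; 5 new (o, g, p, r, f)
  "hwjfxnln" → 8 new (h, w, j, f, x, n, l, n)
  "vvoehzo" → prefix "vvoe" already present; 3 new (h, z, o)
  "hwjfhcch" → prefix "hwjf" already present; 4 new (h, c, c, h)
  "vvoexge" → prefix "vvoe" already present; 3 new (x, g, e)
  "hwjgwzv" → prefix "hwj" already present; 4 new (g, w, z, v)
  "vvoeqwyhpm" → prefix "vvoe" already present; 6 new (q, w, y, h, p, m)
  "vvoejkkt" → prefix "vvoe" already present; 4 new (j, k, k, t)
  "hwjwryqlo" → prefix "hwj" already present; 6 new (w, r, y, q, l, o)
  "hwjjudhm" → prefix "hwj" already present; 5 new (j, u, d, h, m)
  "hwjgc" → prefix "hwjg" already present; 1 new (c)
  "vvoezcjd" → prefix "vvoe" already present; 4 new (z, c, j, d)
  "hwjxah" → prefix "hwj" already present; 3 new (x, a, h)
  "hwjbmptdl" → prefix "hwj" already present; 6 new (b, m, p, t, d, l)
Total nodes = 10 + 2 + 5 + 8 + 3 + 4 + 3 + 4 + 6 + 4 + 6 + 5 + 1 + 4 + 3 + 6 = 74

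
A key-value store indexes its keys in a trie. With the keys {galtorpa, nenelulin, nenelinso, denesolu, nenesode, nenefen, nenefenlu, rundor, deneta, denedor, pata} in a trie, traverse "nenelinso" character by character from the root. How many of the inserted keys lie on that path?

1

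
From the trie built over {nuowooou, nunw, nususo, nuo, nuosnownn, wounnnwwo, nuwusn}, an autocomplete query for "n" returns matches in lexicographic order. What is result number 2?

Filter for "n…" and sort: "nunw", "nuo", "nuosnownn", "nuowooou", "nususo", "nuwusn"
Position 2: nuo

nuo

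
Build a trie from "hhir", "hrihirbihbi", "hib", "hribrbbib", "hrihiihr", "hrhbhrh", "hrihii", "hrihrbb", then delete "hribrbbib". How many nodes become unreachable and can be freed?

6

A node on "hribrbbib"'s path can go only if nothing else ends at it or branches off below it.
The suffix "brbbib" (6 nodes) is used only by "hribrbbib"; the node for "hri" still has the child "h", so pruning stops there.
Nodes removed: 6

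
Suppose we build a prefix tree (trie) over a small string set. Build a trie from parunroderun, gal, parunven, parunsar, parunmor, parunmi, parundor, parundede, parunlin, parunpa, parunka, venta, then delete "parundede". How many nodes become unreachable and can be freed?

After clearing the end-marker at "parundede", prune upward until reaching a node still needed by another word.
The suffix "ede" (3 nodes) is used only by "parundede"; the node for "parund" still has the child "o", so pruning stops there.
Nodes removed: 3

3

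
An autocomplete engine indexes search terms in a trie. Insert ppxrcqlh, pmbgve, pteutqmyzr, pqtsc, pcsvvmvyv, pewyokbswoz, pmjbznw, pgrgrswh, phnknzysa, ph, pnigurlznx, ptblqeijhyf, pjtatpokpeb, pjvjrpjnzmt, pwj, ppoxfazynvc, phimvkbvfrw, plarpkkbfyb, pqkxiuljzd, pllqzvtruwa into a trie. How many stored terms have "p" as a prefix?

20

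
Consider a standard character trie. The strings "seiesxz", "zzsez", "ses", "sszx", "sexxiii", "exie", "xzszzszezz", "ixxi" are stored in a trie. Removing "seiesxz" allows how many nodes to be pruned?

A node on "seiesxz"'s path can go only if nothing else ends at it or branches off below it.
The suffix "iesxz" (5 nodes) is used only by "seiesxz"; the node for "se" still has the child "s", so pruning stops there.
Nodes removed: 5

5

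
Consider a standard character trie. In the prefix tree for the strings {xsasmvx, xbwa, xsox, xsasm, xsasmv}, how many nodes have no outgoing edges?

A leaf is a node with no children — equivalently, the end of a word that is not a proper prefix of any other stored word.
Those words: "xbwa", "xsasmvx", "xsox"
Leaf count: 3

3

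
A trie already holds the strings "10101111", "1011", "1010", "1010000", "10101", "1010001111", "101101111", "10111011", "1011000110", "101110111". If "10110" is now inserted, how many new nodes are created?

"10110" is already a full path in the trie; only an end-marker is added.
No new nodes are needed: 0.

0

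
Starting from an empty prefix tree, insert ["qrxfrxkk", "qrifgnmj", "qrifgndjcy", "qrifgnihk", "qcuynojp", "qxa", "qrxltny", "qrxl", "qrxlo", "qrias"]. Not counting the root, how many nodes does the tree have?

Trace insertions, counting only characters that open a new branch:
  "qrxfrxkk" → 8 new (q, r, x, f, r, x, k, k)
  "qrifgnmj" → prefix "qr" already present; 6 new (i, f, g, n, m, j)
  "qrifgndjcy" → prefix "qrifgn" already present; 4 new (d, j, c, y)
  "qrifgnihk" → prefix "qrifgn" already present; 3 new (i, h, k)
  "qcuynojp" → prefix "q" already present; 7 new (c, u, y, n, o, j, p)
  "qxa" → prefix "q" already present; 2 new (x, a)
  "qrxltny" → prefix "qrx" already present; 4 new (l, t, n, y)
  "qrxl" → prefix "qrxl" already present; 0 new (none)
  "qrxlo" → prefix "qrxl" already present; 1 new (o)
  "qrias" → prefix "qri" already present; 2 new (a, s)
Total nodes = 8 + 6 + 4 + 3 + 7 + 2 + 4 + 0 + 1 + 2 = 37

37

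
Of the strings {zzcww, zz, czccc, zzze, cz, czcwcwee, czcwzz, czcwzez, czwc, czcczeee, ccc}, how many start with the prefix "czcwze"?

Walk to "czcwze"; the words in its subtree are exactly those with that prefix.
Matches: "czcwzez"
Count: 1

1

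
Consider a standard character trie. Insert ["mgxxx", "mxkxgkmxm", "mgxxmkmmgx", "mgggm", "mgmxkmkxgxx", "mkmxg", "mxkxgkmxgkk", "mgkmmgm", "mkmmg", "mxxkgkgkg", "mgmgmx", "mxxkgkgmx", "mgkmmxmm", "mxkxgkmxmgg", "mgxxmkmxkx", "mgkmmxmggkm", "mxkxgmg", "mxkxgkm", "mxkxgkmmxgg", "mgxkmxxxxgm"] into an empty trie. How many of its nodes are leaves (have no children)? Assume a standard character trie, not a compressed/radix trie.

A leaf is a node with no children — equivalently, the end of a word that is not a proper prefix of any other stored word.
Those words: "mgggm", "mgkmmgm", "mgkmmxmggkm", "mgkmmxmm", "mgmgmx", "mgmxkmkxgxx", "mgxkmxxxxgm", "mgxxmkmmgx", "mgxxmkmxkx", "mgxxx", "mkmmg", "mkmxg", "mxkxgkmmxgg", "mxkxgkmxgkk", "mxkxgkmxmgg", "mxkxgmg", "mxxkgkgkg", "mxxkgkgmx"
Leaf count: 18

18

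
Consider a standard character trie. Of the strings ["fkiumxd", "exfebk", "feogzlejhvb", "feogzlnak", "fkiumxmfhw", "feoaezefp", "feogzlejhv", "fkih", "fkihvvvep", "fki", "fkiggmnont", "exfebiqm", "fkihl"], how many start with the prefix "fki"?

7

Traverse to the node for "fki", then collect every word in that subtree.
Words under "fki": fki, fkiggmnont, fkih, fkihl, fkihvvvep, fkiumxd, fkiumxmfhw
Count: 7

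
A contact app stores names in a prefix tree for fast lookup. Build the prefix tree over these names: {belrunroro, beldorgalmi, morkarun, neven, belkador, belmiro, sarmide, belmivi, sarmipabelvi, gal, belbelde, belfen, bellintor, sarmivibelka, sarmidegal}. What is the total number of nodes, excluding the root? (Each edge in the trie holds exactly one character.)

83

Count nodes per top-level branch (shared prefixes stored once):
  'b'-branch (belbelde, beldorgalmi, belfen, belkador, bellintor, belmiro, belmivi, belrunroro): 43 nodes
  'g'-branch (gal): 3 nodes
  'm'-branch (morkarun): 8 nodes
  'n'-branch (neven): 5 nodes
  's'-branch (sarmide, sarmidegal, sarmipabelvi, sarmivibelka): 24 nodes
Sum: 83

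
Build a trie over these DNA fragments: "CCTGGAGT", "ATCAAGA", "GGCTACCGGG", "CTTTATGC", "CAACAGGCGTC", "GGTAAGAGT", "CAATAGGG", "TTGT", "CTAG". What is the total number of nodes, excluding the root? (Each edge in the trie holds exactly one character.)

For each word, the new-node count is its length minus the longest prefix already in the trie:
  "CCTGGAGT" → 8 new (C, C, T, G, G, A, G, T)
  "ATCAAGA" → 7 new (A, T, C, A, A, G, A)
  "GGCTACCGGG" → 10 new (G, G, C, T, A, C, C, G, G, G)
  "CTTTATGC" → prefix "C" already present; 7 new (T, T, T, A, T, G, C)
  "CAACAGGCGTC" → prefix "C" already present; 10 new (A, A, C, A, G, G, C, G, T, C)
  "GGTAAGAGT" → prefix "GG" already present; 7 new (T, A, A, G, A, G, T)
  "CAATAGGG" → prefix "CAA" already present; 5 new (T, A, G, G, G)
  "TTGT" → 4 new (T, T, G, T)
  "CTAG" → prefix "CT" already present; 2 new (A, G)
Total nodes = 8 + 7 + 10 + 7 + 10 + 7 + 5 + 4 + 2 = 60

60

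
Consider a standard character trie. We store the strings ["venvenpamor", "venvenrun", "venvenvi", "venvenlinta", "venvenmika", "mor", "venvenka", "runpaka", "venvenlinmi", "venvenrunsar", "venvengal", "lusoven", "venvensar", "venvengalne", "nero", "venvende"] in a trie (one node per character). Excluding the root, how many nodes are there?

63

Insert word by word; a character creates a node only if that edge doesn't already exist:
  "venvenpamor" → 11 new (v, e, n, v, e, n, p, a, m, o, r)
  "venvenrun" → prefix "venven" already present; 3 new (r, u, n)
  "venvenvi" → prefix "venven" already present; 2 new (v, i)
  "venvenlinta" → prefix "venven" already present; 5 new (l, i, n, t, a)
  "venvenmika" → prefix "venven" already present; 4 new (m, i, k, a)
  "mor" → 3 new (m, o, r)
  "venvenka" → prefix "venven" already present; 2 new (k, a)
  "runpaka" → 7 new (r, u, n, p, a, k, a)
  "venvenlinmi" → prefix "venvenlin" already present; 2 new (m, i)
  "venvenrunsar" → prefix "venvenrun" already present; 3 new (s, a, r)
  "venvengal" → prefix "venven" already present; 3 new (g, a, l)
  "lusoven" → 7 new (l, u, s, o, v, e, n)
  "venvensar" → prefix "venven" already present; 3 new (s, a, r)
  "venvengalne" → prefix "venvengal" already present; 2 new (n, e)
  "nero" → 4 new (n, e, r, o)
  "venvende" → prefix "venven" already present; 2 new (d, e)
Total nodes = 11 + 3 + 2 + 5 + 4 + 3 + 2 + 7 + 2 + 3 + 3 + 7 + 3 + 2 + 4 + 2 = 63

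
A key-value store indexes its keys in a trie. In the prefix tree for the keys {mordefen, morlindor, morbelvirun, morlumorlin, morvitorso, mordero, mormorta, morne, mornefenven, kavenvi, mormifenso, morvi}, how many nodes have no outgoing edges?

A leaf is a node with no children — equivalently, the end of a word that is not a proper prefix of any other stored word.
Those words: "kavenvi", "morbelvirun", "mordefen", "mordero", "morlindor", "morlumorlin", "mormifenso", "mormorta", "mornefenven", "morvitorso"
Leaf count: 10

10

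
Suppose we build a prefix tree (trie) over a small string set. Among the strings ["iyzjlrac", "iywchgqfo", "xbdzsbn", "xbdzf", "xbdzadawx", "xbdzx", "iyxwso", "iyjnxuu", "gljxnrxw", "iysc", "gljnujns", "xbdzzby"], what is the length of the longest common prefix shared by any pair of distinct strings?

4

The deepest shared node is where two words last agree before diverging.
e.g. "xbdzadawx" and "xbdzf" share the prefix "xbdz" of length 4; no pair shares a longer one.
Longest shared-prefix length: 4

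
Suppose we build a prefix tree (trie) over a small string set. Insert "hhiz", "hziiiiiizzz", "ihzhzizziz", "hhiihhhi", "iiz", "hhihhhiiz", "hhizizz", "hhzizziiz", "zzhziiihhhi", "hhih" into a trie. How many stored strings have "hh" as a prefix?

Filter for entries beginning with "hh":
Words under "hh": hhih, hhihhhiiz, hhiihhhi, hhiz, hhizizz, hhzizziiz
Count: 6

6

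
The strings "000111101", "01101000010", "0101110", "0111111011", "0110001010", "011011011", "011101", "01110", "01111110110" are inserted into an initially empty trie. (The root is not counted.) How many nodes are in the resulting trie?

For each word, the new-node count is its length minus the longest prefix already in the trie:
  "000111101" → 9 new (0, 0, 0, 1, 1, 1, 1, 0, 1)
  "01101000010" → prefix "0" already present; 10 new (1, 1, 0, 1, 0, 0, 0, 0, 1, 0)
  "0101110" → prefix "01" already present; 5 new (0, 1, 1, 1, 0)
  "0111111011" → prefix "011" already present; 7 new (1, 1, 1, 1, 0, 1, 1)
  "0110001010" → prefix "0110" already present; 6 new (0, 0, 1, 0, 1, 0)
  "011011011" → prefix "01101" already present; 4 new (1, 0, 1, 1)
  "011101" → prefix "0111" already present; 2 new (0, 1)
  "01110" → prefix "01110" already present; 0 new (none)
  "01111110110" → prefix "0111111011" already present; 1 new (0)
Total nodes = 9 + 10 + 5 + 7 + 6 + 4 + 2 + 0 + 1 = 44

44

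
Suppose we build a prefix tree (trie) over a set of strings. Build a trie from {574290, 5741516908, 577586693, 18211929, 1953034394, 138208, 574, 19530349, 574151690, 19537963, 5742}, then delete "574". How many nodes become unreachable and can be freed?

Walk "574" from the leaf back toward the root, removing each node that no remaining word uses.
Every node on "574" is still needed (e.g. by "574290"), so nothing is freed.
Nodes removed: 0

0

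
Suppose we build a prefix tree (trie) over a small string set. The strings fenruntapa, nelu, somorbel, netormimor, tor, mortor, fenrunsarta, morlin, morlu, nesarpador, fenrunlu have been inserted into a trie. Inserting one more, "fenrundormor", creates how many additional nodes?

6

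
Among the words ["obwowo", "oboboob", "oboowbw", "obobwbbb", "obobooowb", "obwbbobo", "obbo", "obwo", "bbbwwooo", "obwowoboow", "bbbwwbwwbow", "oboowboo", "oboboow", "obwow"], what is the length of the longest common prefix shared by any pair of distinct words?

The deepest shared node is where two words last agree before diverging.
"oboboob" and "obobooowb" agree on "oboboo" (6 characters) before diverging; nothing deeper is shared.
Longest shared-prefix length: 6

6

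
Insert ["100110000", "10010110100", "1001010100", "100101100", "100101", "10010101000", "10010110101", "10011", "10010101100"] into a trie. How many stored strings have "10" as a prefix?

9

Filter for entries beginning with "10":
Matches: "100101", "1001010100", "10010101000", "10010101100", "100101100", "10010110100", "10010110101", "10011", "100110000"
Count: 9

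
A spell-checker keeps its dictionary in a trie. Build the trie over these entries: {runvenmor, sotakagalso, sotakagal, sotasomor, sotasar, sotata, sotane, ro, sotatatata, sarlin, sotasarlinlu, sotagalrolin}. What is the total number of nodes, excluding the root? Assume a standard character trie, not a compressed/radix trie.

54

Count nodes per top-level branch (shared prefixes stored once):
  'r'-branch (ro, runvenmor): 10 nodes
  's'-branch (sarlin, sotagalrolin, sotakagal, sotakagalso, sotane, sotasar, sotasarlinlu, sotasomor, sotata, sotatatata): 44 nodes
Sum: 54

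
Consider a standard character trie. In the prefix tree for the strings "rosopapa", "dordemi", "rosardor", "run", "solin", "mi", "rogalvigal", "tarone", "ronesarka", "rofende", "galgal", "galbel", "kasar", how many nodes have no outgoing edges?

A leaf is a node with no children — equivalently, the end of a word that is not a proper prefix of any other stored word.
Those words: "dordemi", "galbel", "galgal", "kasar", "mi", "rofende", "rogalvigal", "ronesarka", "rosardor", "rosopapa", "run", "solin", "tarone"
Leaf count: 13

13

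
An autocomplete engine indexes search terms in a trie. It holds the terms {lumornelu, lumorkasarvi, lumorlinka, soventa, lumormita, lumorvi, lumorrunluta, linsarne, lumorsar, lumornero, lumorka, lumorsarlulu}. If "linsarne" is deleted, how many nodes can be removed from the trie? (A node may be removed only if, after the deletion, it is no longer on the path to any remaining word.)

7

A node on "linsarne"'s path can go only if nothing else ends at it or branches off below it.
The suffix "insarne" (7 nodes) is used only by "linsarne"; the node for "l" still has the child "u", so pruning stops there.
Nodes removed: 7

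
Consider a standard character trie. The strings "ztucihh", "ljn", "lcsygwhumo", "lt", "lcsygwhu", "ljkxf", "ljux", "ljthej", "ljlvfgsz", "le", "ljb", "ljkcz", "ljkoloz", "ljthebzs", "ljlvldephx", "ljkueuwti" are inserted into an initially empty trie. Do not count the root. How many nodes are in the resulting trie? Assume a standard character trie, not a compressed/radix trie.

For each word, the new-node count is its length minus the longest prefix already in the trie:
  "ztucihh" → 7 new (z, t, u, c, i, h, h)
  "ljn" → 3 new (l, j, n)
  "lcsygwhumo" → prefix "l" already present; 9 new (c, s, y, g, w, h, u, m, o)
  "lt" → prefix "l" already present; 1 new (t)
  "lcsygwhu" → prefix "lcsygwhu" already present; 0 new (none)
  "ljkxf" → prefix "lj" already present; 3 new (k, x, f)
  "ljux" → prefix "lj" already present; 2 new (u, x)
  "ljthej" → prefix "lj" already present; 4 new (t, h, e, j)
  "ljlvfgsz" → prefix "lj" already present; 6 new (l, v, f, g, s, z)
  "le" → prefix "l" already present; 1 new (e)
  "ljb" → prefix "lj" already present; 1 new (b)
  "ljkcz" → prefix "ljk" already present; 2 new (c, z)
  "ljkoloz" → prefix "ljk" already present; 4 new (o, l, o, z)
  "ljthebzs" → prefix "ljthe" already present; 3 new (b, z, s)
  "ljlvldephx" → prefix "ljlv" already present; 6 new (l, d, e, p, h, x)
  "ljkueuwti" → prefix "ljk" already present; 6 new (u, e, u, w, t, i)
Total nodes = 7 + 3 + 9 + 1 + 0 + 3 + 2 + 4 + 6 + 1 + 1 + 2 + 4 + 3 + 6 + 6 = 58

58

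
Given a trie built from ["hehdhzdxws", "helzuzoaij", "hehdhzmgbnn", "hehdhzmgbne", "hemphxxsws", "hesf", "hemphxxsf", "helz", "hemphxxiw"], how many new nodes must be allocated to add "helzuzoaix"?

1

"helzuzoai" is already a path in the trie; the remaining "x" must be added.
Each of the 1 remaining characters creates one node.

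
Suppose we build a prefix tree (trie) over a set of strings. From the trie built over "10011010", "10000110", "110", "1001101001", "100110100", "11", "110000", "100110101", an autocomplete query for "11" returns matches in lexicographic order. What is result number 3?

Filter for "11…" and sort: "11", "110", "110000"
Position 3: 110000

110000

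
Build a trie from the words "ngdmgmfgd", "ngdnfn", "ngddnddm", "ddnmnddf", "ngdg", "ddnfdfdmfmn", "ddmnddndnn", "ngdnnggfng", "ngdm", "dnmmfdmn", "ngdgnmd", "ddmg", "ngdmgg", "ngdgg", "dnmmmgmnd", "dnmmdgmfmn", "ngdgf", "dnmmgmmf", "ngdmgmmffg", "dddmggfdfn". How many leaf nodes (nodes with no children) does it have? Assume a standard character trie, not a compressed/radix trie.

Leaves are exactly the stored words that no other stored word extends.
Those words: "dddmggfdfn", "ddmg", "ddmnddndnn", "ddnfdfdmfmn", "ddnmnddf", "dnmmdgmfmn", "dnmmfdmn", "dnmmgmmf", "dnmmmgmnd", "ngddnddm", "ngdgf", "ngdgg", "ngdgnmd", "ngdmgg", "ngdmgmfgd", "ngdmgmmffg", "ngdnfn", "ngdnnggfng"
Leaf count: 18

18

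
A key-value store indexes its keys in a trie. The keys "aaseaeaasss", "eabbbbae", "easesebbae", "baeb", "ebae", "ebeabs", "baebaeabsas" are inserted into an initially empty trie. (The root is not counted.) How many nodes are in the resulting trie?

For each word, the new-node count is its length minus the longest prefix already in the trie:
  "aaseaeaasss" → 11 new (a, a, s, e, a, e, a, a, s, s, s)
  "eabbbbae" → 8 new (e, a, b, b, b, b, a, e)
  "easesebbae" → prefix "ea" already present; 8 new (s, e, s, e, b, b, a, e)
  "baeb" → 4 new (b, a, e, b)
  "ebae" → prefix "e" already present; 3 new (b, a, e)
  "ebeabs" → prefix "eb" already present; 4 new (e, a, b, s)
  "baebaeabsas" → prefix "baeb" already present; 7 new (a, e, a, b, s, a, s)
Total nodes = 11 + 8 + 8 + 4 + 3 + 4 + 7 = 45

45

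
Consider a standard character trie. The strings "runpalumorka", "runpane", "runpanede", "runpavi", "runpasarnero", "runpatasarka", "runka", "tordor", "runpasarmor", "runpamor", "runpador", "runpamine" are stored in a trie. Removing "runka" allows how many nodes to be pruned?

After clearing the end-marker at "runka", prune upward until reaching a node still needed by another word.
The suffix "ka" (2 nodes) is used only by "runka"; the node for "run" still has the child "p", so pruning stops there.
Nodes removed: 2

2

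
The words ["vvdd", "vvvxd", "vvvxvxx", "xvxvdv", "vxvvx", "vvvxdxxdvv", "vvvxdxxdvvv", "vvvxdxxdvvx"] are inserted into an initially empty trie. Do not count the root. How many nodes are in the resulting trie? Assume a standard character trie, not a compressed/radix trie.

27

For each word, the new-node count is its length minus the longest prefix already in the trie:
  "vvdd" → 4 new (v, v, d, d)
  "vvvxd" → prefix "vv" already present; 3 new (v, x, d)
  "vvvxvxx" → prefix "vvvx" already present; 3 new (v, x, x)
  "xvxvdv" → 6 new (x, v, x, v, d, v)
  "vxvvx" → prefix "v" already present; 4 new (x, v, v, x)
  "vvvxdxxdvv" → prefix "vvvxd" already present; 5 new (x, x, d, v, v)
  "vvvxdxxdvvv" → prefix "vvvxdxxdvv" already present; 1 new (v)
  "vvvxdxxdvvx" → prefix "vvvxdxxdvv" already present; 1 new (x)
Total nodes = 4 + 3 + 3 + 6 + 4 + 5 + 1 + 1 = 27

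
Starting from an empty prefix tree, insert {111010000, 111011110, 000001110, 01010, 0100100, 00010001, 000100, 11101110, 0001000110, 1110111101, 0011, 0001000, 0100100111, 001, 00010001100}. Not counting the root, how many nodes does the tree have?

45

Insert word by word; a character creates a node only if that edge doesn't already exist:
  "111010000" → 9 new (1, 1, 1, 0, 1, 0, 0, 0, 0)
  "111011110" → prefix "11101" already present; 4 new (1, 1, 1, 0)
  "000001110" → 9 new (0, 0, 0, 0, 0, 1, 1, 1, 0)
  "01010" → prefix "0" already present; 4 new (1, 0, 1, 0)
  "0100100" → prefix "010" already present; 4 new (0, 1, 0, 0)
  "00010001" → prefix "000" already present; 5 new (1, 0, 0, 0, 1)
  "000100" → prefix "000100" already present; 0 new (none)
  "11101110" → prefix "1110111" already present; 1 new (0)
  "0001000110" → prefix "00010001" already present; 2 new (1, 0)
  "1110111101" → prefix "111011110" already present; 1 new (1)
  "0011" → prefix "00" already present; 2 new (1, 1)
  "0001000" → prefix "0001000" already present; 0 new (none)
  "0100100111" → prefix "0100100" already present; 3 new (1, 1, 1)
  "001" → prefix "001" already present; 0 new (none)
  "00010001100" → prefix "0001000110" already present; 1 new (0)
Total nodes = 9 + 4 + 9 + 4 + 4 + 5 + 0 + 1 + 2 + 1 + 2 + 0 + 3 + 0 + 1 = 45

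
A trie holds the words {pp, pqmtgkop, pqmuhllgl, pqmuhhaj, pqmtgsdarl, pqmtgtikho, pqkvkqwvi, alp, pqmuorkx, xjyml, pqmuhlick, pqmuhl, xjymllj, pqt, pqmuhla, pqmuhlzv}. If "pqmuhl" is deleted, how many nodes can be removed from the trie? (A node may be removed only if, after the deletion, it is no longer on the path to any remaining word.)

0

Walk "pqmuhl" from the leaf back toward the root, removing each node that no remaining word uses.
Every node on "pqmuhl" is still needed (e.g. by "pqmuhllgl"), so nothing is freed.
Nodes removed: 0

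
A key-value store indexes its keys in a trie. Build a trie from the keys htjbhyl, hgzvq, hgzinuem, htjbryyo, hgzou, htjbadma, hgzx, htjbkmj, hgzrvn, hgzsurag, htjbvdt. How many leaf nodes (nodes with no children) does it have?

11

A leaf is a node with no children — equivalently, the end of a word that is not a proper prefix of any other stored word.
Those words: "hgzinuem", "hgzou", "hgzrvn", "hgzsurag", "hgzvq", "hgzx", "htjbadma", "htjbhyl", "htjbkmj", "htjbryyo", "htjbvdt"
Leaf count: 11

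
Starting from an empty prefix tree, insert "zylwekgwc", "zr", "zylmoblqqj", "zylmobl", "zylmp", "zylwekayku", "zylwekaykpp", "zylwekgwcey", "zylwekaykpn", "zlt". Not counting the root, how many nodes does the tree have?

29

Trace insertions, counting only characters that open a new branch:
  "zylwekgwc" → 9 new (z, y, l, w, e, k, g, w, c)
  "zr" → prefix "z" already present; 1 new (r)
  "zylmoblqqj" → prefix "zyl" already present; 7 new (m, o, b, l, q, q, j)
  "zylmobl" → prefix "zylmobl" already present; 0 new (none)
  "zylmp" → prefix "zylm" already present; 1 new (p)
  "zylwekayku" → prefix "zylwek" already present; 4 new (a, y, k, u)
  "zylwekaykpp" → prefix "zylwekayk" already present; 2 new (p, p)
  "zylwekgwcey" → prefix "zylwekgwc" already present; 2 new (e, y)
  "zylwekaykpn" → prefix "zylwekaykp" already present; 1 new (n)
  "zlt" → prefix "z" already present; 2 new (l, t)
Total nodes = 9 + 1 + 7 + 0 + 1 + 4 + 2 + 2 + 1 + 2 = 29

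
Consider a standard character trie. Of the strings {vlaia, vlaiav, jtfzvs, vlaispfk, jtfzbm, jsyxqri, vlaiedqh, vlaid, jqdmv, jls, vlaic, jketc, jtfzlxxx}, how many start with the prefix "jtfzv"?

1

Walk to "jtfzv"; the words in its subtree are exactly those with that prefix.
Matches: "jtfzvs"
Count: 1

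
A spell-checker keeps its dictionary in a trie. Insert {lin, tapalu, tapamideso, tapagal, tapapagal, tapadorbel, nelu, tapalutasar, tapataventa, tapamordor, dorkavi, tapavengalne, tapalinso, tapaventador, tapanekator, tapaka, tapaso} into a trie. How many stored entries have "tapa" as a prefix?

14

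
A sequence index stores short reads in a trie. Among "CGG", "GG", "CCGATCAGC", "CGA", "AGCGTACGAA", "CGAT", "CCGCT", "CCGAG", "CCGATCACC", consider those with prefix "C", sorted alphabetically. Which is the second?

CCGATCACC

DFS of the "C" subtree visits, in order: "CCGAG", "CCGATCACC", "CCGATCAGC", "CCGCT", "CGA", "CGAT", "CGG"
The 2nd is CCGATCACC.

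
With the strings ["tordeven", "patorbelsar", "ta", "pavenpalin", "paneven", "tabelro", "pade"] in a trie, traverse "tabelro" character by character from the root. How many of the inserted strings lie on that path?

Traverse "tabelro" character by character; count nodes along the way that are marked as word ends.
Prefixes of the query that are stored words: "ta", "tabelro"
Count: 2

2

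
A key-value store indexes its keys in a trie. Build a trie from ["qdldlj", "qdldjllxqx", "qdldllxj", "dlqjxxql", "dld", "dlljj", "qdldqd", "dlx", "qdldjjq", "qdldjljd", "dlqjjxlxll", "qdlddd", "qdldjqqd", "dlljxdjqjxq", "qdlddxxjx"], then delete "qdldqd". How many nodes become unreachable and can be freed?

2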